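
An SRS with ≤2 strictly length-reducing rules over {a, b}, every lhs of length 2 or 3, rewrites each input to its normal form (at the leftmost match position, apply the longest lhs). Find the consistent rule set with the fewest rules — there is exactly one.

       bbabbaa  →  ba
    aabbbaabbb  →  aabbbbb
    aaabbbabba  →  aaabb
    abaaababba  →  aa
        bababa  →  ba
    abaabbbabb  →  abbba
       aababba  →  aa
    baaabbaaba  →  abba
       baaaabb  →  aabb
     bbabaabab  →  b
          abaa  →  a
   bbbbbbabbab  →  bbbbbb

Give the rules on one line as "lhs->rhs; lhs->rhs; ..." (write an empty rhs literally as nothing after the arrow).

  | bbabbaa => bbabaa => bbaaa => ba
  | aabbbaabbb => aabbbbb
  | aaabbbabba => aaabbbaba => aaabbbaa => aaabb
  | abaaababba => aababba => aababa => aabaa => aa

baa->; bab->ba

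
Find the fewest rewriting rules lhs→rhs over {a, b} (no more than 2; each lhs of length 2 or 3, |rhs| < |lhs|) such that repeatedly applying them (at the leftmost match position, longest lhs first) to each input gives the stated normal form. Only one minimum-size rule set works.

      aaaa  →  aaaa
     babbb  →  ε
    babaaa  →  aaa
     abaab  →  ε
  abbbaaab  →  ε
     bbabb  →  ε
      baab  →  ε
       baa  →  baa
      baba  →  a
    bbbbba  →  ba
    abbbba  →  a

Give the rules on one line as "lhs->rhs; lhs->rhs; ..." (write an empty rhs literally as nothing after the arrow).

  | aaaa
  | babbb => bbbb => bb => ε
  | babaaa => bbaaa => aaa
  | abaab => baab => bab => bb => ε

ab->b; bb->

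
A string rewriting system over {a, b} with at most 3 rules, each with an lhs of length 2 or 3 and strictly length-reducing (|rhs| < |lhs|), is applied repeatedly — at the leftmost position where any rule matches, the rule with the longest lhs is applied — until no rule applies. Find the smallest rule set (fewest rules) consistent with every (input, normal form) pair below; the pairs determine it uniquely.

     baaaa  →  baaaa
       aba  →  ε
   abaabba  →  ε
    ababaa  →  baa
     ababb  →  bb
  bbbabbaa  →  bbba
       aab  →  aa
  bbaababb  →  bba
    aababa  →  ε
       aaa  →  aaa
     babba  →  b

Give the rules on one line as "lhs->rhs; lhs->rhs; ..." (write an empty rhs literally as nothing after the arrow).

ab->a; aba->

  | baaaa
  | aba => ε
  | abaabba => abba => aba => ε
  | ababaa => baa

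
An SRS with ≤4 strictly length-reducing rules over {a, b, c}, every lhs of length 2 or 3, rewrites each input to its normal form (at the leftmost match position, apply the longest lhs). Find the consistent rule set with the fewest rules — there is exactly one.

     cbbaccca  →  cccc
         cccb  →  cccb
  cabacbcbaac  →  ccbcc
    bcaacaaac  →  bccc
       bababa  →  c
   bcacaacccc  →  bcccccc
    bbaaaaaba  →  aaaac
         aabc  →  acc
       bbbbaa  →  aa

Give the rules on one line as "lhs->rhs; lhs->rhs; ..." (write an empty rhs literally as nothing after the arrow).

  | cbbaccca => cbaccca => caccca => cccca => cccc
  | cccb
  | cabacbcbaac => cbacbcbaac => cacbcbaac => ccbcbaac => ccbcaac => ccbcac => ccbcc
  | bcaacaaac => bcacaaac => bccaaac => bccaac => bccac => bccc

ab->c; ba->a; ca->c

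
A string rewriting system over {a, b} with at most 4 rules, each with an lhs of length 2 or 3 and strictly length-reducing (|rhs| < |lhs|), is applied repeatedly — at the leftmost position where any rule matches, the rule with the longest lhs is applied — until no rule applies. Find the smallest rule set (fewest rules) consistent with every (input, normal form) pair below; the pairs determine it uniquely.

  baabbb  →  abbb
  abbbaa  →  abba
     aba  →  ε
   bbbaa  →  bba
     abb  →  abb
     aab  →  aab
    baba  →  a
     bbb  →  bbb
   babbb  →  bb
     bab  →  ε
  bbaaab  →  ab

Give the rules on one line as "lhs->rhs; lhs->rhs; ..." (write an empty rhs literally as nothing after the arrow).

aba->; baa->a; bab->

  | baabbb => abbb
  | abbbaa => abba
  | aba => ε
  | bbbaa => bba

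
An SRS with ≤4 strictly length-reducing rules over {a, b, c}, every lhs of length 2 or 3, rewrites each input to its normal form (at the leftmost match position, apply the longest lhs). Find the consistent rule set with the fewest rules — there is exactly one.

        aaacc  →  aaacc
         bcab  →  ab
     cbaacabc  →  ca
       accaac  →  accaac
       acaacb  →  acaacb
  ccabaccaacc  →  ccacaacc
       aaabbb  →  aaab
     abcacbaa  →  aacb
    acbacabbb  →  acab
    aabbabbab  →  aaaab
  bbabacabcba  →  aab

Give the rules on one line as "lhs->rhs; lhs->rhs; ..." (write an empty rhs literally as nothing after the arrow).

ba->b; bb->; bc->

  | aaacc
  | bcab => ab
  | cbaacabc => cbacabc => cbcabc => cabc => ca
  | accaac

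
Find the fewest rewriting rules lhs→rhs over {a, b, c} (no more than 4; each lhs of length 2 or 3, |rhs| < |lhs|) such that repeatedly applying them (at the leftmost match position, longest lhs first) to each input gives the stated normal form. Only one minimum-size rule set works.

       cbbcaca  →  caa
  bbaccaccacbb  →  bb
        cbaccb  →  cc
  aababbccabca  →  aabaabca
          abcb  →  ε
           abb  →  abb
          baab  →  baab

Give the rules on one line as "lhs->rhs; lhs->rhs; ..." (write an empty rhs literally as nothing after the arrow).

  | cbbcaca => caaca => caa
  | bbaccaccacbb => bbcaccacbb => aaccacbb => acacbb => acbb => bb
  | cbaccb => cbcb => cc
  | aababbccabca => aabaacabca => aabaabca

ac->; bbc->a; bcb->c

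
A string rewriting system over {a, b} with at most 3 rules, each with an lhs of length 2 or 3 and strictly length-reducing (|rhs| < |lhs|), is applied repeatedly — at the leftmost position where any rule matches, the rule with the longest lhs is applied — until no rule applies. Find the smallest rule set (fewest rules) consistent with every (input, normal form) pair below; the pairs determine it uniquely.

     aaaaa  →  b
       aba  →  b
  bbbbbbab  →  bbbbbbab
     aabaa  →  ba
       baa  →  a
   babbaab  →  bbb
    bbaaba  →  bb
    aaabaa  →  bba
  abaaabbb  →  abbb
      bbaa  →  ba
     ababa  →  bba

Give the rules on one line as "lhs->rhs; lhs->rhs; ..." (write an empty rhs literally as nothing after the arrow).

aa->b; aba->b; baa->a

  | aaaaa => baaa => aa => b
  | aba => b
  | bbbbbbab
  | aabaa => bbaa => ba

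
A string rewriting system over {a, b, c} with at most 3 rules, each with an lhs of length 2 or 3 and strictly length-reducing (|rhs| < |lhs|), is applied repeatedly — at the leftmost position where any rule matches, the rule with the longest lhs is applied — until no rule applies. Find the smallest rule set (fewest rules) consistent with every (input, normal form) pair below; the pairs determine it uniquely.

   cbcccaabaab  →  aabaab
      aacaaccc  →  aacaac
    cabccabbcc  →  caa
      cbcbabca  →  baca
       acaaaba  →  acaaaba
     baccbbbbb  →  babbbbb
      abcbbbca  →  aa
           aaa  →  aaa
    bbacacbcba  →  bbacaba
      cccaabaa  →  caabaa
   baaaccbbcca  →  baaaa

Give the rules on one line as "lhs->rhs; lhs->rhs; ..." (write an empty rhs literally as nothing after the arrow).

  | cbcccaabaab => ccccaabaab => ccaabaab => aabaab
  | aacaaccc => aacaac
  | cabccabbcc => caccabbcc => caabbcc => caabcc => caacc => caa
  | cbcbabca => ccbabca => babca => baca

bc->c; cc->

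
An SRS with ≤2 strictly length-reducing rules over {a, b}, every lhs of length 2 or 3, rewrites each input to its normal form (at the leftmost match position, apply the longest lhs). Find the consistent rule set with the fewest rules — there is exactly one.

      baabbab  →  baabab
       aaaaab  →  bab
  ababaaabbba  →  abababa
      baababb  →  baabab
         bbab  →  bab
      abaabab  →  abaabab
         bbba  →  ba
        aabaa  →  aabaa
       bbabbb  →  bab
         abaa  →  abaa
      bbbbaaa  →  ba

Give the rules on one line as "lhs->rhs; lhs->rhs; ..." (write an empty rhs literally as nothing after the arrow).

  | baabbab => baabab
  | aaaaab => baaab => bbab => bab
  | ababaaabbba => ababbabbba => abababbba => abababba => abababa
  | baababb => baabab

aaa->ba; bb->b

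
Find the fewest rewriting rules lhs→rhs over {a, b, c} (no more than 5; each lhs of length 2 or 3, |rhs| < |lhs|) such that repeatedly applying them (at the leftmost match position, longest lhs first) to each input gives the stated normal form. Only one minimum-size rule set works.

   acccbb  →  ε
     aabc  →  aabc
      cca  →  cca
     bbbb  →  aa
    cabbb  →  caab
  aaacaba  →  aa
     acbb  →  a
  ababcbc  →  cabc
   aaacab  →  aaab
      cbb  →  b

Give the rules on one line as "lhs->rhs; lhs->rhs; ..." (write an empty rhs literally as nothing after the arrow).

aba->ca; ac->; bb->a; cb->

  | acccbb => ccbb => cb => ε
  | aabc
  | cca
  | bbbb => abb => aa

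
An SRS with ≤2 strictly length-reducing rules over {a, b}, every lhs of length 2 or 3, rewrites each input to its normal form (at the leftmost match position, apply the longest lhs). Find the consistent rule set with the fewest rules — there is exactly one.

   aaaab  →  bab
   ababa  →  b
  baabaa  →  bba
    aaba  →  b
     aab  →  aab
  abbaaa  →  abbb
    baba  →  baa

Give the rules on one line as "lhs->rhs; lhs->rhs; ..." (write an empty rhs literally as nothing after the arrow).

aaa->b; aba->aa

  | aaaab => bab
  | ababa => aaba => aaa => b
  | baabaa => baaaa => bba
  | aaba => aaa => b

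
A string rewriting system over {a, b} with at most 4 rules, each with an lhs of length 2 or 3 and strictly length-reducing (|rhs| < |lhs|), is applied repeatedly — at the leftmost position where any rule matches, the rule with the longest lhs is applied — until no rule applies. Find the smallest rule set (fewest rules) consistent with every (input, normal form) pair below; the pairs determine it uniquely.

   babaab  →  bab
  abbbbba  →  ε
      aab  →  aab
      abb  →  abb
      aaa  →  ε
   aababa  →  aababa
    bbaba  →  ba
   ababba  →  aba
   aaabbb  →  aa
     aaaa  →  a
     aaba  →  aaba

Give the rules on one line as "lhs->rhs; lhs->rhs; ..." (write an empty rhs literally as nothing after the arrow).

  | babaab => bab
  | abbbbba => aaabba => bba => ε
  | aab
  | abb

aaa->; baa->; bba->; bbb->aa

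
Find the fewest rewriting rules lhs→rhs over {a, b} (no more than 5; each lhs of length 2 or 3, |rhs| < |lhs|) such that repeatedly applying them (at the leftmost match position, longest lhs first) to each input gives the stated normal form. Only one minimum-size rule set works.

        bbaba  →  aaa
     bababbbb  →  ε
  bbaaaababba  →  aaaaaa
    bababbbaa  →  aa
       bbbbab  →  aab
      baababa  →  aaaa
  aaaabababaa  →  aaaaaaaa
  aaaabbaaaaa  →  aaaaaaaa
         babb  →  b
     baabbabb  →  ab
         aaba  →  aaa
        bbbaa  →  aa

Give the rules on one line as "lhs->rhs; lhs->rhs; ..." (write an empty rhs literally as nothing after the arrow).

abb->b; ba->a; bb->; bba->aa

  | bbaba => aaba => aaa
  | bababbbb => ababbbb => aabbbb => abbb => bb => ε
  | bbaaaababba => aaaaababba => aaaaaabba => aaaaaba => aaaaaa
  | bababbbaa => ababbbaa => aabbbaa => abbaa => baa => aa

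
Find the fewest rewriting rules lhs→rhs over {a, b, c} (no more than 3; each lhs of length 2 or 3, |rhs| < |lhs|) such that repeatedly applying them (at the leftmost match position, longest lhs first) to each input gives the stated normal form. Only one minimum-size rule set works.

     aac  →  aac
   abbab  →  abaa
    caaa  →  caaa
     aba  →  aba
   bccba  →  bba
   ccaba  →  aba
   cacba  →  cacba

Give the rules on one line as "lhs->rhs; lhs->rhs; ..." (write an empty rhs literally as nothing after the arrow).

bab->aa; cc->

  | aac
  | abbab => abaa
  | caaa
  | aba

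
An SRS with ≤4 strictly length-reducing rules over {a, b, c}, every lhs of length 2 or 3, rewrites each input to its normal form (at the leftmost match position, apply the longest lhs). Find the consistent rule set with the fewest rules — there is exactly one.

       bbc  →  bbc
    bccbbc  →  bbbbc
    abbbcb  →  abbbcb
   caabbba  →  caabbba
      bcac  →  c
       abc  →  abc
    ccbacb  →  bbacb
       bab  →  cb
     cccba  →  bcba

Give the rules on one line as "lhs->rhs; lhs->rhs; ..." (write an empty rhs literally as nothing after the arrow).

bab->cb; bca->; cc->b

  | bbc
  | bccbbc => bbbbc
  | abbbcb
  | caabbba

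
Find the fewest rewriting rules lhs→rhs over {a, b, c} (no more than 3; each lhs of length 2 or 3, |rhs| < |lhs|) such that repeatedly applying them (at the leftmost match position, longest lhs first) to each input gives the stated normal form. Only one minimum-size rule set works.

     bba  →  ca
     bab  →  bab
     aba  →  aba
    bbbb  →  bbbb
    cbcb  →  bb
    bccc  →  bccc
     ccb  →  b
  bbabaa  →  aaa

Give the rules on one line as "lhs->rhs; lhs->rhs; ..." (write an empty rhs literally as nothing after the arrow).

  | bba => ca
  | bab
  | aba
  | bbbb

bba->ca; cab->a; cb->b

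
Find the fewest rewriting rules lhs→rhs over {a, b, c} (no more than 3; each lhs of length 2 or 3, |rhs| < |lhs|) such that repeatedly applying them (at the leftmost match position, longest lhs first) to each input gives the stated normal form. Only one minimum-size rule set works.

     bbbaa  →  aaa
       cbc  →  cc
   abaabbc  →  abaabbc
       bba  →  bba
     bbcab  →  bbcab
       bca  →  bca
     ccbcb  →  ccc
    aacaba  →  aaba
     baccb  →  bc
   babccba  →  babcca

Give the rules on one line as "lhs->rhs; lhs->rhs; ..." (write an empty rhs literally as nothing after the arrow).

ac->; bbb->a; cb->c

  | bbbaa => aaa
  | cbc => cc
  | abaabbc
  | bba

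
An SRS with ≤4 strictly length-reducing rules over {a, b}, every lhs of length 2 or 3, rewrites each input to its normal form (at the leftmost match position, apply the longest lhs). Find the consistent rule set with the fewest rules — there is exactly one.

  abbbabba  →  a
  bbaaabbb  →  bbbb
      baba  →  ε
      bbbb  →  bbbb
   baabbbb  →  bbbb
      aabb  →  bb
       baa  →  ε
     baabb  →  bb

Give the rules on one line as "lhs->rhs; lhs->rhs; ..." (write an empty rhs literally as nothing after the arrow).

  | abbbabba => abbabba => ababba => aabba => bba => ba => a
  | bbaaabbb => baaabbb => aaabbb => bbbb
  | baba => aba => aa => ε
  | bbbb

aa->; aaa->b; ba->a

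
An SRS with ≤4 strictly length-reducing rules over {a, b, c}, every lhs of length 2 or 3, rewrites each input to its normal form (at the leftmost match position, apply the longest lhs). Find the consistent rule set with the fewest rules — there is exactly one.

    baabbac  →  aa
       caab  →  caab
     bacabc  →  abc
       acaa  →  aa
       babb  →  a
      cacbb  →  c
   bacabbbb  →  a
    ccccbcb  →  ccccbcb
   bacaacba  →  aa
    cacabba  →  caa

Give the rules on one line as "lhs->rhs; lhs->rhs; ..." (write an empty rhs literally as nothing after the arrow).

ac->; ba->a; bb->

  | baabbac => aabbac => aaac => aa
  | caab
  | bacabc => acabc => abc
  | acaa => aa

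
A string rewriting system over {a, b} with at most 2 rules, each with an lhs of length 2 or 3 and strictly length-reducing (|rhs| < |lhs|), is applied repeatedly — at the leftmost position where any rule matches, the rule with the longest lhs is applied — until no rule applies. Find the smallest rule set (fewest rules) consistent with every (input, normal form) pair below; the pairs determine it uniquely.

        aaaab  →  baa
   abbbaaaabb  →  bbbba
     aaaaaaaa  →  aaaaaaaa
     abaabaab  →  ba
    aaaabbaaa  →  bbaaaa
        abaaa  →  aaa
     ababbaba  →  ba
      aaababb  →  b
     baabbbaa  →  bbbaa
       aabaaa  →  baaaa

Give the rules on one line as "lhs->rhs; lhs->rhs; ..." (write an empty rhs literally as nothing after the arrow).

aab->ba; ab->

  | aaaab => aaba => baa
  | abbbaaaabb => bbaaaabb => bbaabab => bbbaab => bbbba
  | aaaaaaaa
  | abaabaab => aabaab => baaab => baba => ba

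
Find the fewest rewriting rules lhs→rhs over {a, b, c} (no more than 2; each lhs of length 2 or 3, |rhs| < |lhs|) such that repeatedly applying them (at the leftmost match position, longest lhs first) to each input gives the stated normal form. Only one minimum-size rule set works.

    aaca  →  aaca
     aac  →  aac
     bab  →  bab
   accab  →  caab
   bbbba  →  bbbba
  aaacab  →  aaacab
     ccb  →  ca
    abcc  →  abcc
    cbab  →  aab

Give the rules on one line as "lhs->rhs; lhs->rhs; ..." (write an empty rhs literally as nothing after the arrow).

  | aaca
  | aac
  | bab
  | accab => caab

acc->ca; cb->a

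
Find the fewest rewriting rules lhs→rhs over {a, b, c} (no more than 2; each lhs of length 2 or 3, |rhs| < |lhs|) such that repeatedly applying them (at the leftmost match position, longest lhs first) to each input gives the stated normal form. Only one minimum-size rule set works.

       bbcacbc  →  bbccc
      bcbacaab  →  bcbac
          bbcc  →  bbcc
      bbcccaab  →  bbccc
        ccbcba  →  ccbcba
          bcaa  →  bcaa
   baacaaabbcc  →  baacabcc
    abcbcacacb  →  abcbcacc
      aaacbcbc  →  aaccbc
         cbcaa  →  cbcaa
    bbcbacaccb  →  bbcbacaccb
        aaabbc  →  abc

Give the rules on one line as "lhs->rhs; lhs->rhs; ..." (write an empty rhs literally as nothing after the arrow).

aab->; acb->c

  | bbcacbc => bbccc
  | bcbacaab => bcbac
  | bbcc
  | bbcccaab => bbccc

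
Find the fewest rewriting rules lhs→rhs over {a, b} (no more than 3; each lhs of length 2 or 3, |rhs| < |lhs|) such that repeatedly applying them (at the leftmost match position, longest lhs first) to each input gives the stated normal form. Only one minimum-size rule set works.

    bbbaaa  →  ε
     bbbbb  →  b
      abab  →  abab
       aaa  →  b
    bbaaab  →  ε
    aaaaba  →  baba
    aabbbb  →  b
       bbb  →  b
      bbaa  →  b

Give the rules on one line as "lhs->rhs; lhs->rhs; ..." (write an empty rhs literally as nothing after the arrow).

  | bbbaaa => baaa => bb => ε
  | bbbbb => bbb => b
  | abab
  | aaa => b

aa->b; aaa->b; bb->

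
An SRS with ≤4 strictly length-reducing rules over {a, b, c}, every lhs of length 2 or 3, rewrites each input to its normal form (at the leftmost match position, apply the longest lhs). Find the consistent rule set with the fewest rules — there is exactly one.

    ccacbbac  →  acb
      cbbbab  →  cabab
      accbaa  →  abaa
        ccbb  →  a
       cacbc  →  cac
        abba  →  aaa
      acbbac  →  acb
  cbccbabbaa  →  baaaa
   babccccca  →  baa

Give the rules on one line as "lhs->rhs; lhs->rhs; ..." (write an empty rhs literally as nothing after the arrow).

  | ccacbbac => acbbac => acaac => acb
  | cbbbab => cabab
  | accbaa => abaa
  | ccbb => bb => a

aac->b; bb->a; bc->; cc->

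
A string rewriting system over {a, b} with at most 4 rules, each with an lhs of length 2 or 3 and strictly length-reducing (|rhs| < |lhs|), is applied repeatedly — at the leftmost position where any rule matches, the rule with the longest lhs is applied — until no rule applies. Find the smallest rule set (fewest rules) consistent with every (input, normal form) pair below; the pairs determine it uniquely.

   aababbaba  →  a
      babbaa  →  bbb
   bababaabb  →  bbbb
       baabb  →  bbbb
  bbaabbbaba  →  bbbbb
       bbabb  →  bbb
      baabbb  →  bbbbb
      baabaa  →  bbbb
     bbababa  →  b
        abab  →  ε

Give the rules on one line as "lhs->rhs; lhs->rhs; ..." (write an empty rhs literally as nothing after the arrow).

ab->; ba->; baa->bb

  | aababbaba => aabbaba => ababa => aba => a
  | babbaa => bbaa => bbb
  | bababaabb => babaabb => baabb => bbbb
  | baabb => bbbb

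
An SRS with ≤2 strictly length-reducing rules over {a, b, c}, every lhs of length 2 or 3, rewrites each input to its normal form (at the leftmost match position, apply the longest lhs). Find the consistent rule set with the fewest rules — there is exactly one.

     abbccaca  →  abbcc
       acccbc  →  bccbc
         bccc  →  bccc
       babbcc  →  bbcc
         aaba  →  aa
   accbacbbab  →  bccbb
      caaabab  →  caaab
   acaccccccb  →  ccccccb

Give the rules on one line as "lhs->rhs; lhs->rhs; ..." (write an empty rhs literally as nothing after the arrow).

  | abbccaca => abbccba => abbcc
  | acccbc => bccbc
  | bccc
  | babbcc => bbcc

ac->b; ba->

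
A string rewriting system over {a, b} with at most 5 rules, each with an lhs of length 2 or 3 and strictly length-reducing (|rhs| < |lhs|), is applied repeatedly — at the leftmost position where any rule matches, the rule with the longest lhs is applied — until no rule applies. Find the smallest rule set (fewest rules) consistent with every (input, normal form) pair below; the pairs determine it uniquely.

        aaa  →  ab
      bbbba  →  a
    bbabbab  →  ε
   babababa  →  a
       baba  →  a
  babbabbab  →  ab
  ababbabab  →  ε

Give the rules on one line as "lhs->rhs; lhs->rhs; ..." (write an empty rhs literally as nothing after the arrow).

  | aaa => ab
  | bbbba => bbba => bba => ba => a
  | bbabbab => babbab => abbab => abab => aab => ε
  | babababa => abababa => aababa => aba => aa => a

aa->a; aaa->ab; aab->; ba->a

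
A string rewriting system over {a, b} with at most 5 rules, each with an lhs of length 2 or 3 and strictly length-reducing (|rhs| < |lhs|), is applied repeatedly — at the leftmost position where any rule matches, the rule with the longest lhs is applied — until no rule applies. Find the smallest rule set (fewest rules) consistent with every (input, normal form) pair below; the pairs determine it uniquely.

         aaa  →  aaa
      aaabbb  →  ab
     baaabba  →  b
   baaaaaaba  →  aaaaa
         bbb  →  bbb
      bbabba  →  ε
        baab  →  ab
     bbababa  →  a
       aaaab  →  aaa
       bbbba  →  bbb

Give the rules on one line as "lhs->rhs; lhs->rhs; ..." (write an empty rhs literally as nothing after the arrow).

aab->a; aba->b; ba->; bab->ba

  | aaa
  | aaabbb => aabb => ab
  | baaabba => aabba => aba => b
  | baaaaaaba => aaaaaba => aaaaa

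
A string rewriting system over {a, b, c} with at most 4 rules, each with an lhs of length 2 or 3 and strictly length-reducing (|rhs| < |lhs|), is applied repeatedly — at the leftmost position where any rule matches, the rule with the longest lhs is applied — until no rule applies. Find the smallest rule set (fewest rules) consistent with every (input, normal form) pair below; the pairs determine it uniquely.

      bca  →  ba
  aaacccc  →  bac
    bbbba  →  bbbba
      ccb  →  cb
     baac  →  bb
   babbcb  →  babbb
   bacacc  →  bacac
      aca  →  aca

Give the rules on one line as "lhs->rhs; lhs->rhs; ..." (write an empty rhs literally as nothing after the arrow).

  | bca => ba
  | aaacccc => bacccc => baccc => bacc => bac
  | bbbba
  | ccb => cb

aa->b; bc->b; cc->c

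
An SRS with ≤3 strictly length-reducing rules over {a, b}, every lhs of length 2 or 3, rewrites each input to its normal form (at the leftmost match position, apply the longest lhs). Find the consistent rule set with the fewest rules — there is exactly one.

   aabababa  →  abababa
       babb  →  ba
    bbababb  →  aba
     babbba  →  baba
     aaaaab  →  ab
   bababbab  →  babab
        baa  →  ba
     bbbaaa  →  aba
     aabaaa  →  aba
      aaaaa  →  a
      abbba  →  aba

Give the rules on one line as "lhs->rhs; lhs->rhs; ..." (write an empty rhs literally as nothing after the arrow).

  | aabababa => abababa
  | babb => baa => ba
  | bbababb => aababb => ababb => abaa => aba
  | babbba => baaba => baba

aa->a; bb->a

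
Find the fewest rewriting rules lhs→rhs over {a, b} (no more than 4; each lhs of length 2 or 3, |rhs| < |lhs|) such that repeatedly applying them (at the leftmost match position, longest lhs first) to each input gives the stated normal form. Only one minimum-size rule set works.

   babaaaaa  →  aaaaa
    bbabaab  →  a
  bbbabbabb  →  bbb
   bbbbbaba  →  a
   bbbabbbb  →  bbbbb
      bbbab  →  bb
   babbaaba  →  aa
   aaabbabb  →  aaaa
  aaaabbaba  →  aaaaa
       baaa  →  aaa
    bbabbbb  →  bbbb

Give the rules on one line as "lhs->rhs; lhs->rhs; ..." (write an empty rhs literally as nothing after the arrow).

  | babaaaaa => aaaaa
  | bbabaab => baab => aab => a
  | bbbabbabb => bbbabb => bbb
  | bbbbbaba => bbbba => bbba => bba => ba => a

ab->; abb->a; ba->a; bab->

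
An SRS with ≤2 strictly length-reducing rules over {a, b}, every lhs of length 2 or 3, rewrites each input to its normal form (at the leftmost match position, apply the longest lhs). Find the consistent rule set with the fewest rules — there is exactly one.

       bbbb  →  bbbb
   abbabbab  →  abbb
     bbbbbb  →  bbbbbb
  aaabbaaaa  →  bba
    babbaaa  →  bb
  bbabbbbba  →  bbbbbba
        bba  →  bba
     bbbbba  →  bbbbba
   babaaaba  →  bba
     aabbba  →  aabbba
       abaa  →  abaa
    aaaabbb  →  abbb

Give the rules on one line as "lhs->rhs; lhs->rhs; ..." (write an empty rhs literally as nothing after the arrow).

aaa->; bab->b

  | bbbb
  | abbabbab => abbbab => abbb
  | bbbbbb
  | aaabbaaaa => bbaaaa => bba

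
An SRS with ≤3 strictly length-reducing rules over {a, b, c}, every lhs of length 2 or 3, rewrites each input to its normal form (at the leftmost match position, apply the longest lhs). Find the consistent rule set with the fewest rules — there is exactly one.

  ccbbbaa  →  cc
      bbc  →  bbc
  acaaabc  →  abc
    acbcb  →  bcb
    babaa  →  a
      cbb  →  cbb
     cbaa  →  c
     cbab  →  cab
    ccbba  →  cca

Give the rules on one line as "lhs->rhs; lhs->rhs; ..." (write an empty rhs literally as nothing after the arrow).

  | ccbbbaa => ccbbaa => ccbaa => ccaa => cc
  | bbc
  | acaaabc => aaabc => abc
  | acbcb => bcb

aa->; ac->; ba->a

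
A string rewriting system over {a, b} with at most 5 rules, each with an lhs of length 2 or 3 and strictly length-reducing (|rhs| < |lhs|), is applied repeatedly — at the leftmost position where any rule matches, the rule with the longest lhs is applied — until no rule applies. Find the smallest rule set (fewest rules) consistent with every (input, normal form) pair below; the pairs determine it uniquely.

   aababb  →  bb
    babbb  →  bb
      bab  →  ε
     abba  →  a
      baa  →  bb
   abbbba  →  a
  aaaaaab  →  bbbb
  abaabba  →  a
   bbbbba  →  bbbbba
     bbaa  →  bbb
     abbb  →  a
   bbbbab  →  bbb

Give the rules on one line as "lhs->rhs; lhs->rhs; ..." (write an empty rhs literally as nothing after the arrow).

  | aababb => bbabb => bb
  | babbb => bb
  | bab => ε
  | abba => aba => ab => a

aa->b; ab->a; aba->ab; bab->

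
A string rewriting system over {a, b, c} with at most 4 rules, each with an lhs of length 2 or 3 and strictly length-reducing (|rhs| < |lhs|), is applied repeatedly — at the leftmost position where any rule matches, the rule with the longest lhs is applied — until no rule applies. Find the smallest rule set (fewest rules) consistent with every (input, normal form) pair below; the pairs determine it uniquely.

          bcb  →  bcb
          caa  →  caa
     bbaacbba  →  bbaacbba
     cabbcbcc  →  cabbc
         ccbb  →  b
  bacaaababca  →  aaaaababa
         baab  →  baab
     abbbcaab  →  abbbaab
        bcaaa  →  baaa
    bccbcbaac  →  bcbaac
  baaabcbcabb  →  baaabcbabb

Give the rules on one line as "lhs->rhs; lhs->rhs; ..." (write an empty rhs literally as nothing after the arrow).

bac->aa; bca->ba; bcc->; ccb->

  | bcb
  | caa
  | bbaacbba
  | cabbcbcc => cabbc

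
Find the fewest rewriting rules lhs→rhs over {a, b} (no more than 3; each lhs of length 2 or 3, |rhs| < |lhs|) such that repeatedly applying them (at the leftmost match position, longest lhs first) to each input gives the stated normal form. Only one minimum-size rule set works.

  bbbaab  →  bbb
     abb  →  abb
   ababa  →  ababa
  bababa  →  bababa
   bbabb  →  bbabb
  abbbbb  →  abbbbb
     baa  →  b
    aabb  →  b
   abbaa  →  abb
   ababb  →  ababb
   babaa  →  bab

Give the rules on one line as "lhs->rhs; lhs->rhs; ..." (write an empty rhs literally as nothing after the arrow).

aa->; aab->

  | bbbaab => bbb
  | abb
  | ababa
  | bababa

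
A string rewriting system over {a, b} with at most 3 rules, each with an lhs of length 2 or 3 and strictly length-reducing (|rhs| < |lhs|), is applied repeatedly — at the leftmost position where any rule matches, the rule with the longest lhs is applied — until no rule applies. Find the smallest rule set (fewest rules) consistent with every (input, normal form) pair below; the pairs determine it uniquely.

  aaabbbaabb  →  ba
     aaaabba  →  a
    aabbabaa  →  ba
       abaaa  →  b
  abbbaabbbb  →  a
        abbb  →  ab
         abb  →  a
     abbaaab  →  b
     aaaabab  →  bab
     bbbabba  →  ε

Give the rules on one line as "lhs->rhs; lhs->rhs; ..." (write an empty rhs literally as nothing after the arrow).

aa->b; bb->

  | aaabbbaabb => babbbaabb => babaabb => babbbb => babb => ba
  | aaaabba => baabba => bbbba => bba => a
  | aabbabaa => bbbabaa => babaa => babb => ba
  | abaaa => abba => aa => b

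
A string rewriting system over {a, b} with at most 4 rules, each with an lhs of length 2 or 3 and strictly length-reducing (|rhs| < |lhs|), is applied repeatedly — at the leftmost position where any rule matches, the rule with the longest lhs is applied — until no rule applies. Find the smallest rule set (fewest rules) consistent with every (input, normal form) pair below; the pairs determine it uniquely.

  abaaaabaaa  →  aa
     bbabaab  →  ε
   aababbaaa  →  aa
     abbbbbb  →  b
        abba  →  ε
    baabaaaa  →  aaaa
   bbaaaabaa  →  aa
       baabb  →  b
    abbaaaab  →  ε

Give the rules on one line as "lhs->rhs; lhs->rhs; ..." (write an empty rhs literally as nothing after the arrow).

aab->b; ab->; ba->; bb->b

  | abaaaabaaa => aaaabaaa => aabaaa => baaa => aa
  | bbabaab => babaab => baab => ab => ε
  | aababbaaa => babbaaa => bbaaa => baaa => aa
  | abbbbbb => bbbbb => bbbb => bbb => bb => b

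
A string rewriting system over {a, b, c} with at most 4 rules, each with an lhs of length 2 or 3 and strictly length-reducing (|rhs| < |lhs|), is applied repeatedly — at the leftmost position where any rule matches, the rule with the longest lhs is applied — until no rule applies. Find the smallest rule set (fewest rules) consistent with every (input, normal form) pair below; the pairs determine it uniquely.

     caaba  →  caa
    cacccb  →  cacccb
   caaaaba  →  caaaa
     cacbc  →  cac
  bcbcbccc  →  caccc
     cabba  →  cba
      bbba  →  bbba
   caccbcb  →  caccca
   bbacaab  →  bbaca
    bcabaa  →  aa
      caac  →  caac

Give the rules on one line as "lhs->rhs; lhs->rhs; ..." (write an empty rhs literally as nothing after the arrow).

  | caaba => caa
  | cacccb
  | caaaaba => caaaa
  | cacbc => cac

ab->; bc->; bcb->ca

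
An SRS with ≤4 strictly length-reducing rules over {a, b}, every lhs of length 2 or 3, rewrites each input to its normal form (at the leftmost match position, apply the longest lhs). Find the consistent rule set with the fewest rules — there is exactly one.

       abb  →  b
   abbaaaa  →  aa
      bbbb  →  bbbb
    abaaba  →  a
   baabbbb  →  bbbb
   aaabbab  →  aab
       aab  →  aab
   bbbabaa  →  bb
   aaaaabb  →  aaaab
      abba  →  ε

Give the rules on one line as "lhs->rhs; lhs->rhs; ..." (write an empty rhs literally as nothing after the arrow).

abb->b; ba->; baa->

  | abb => b
  | abbaaaa => baaaa => aa
  | bbbb
  | abaaba => aba => a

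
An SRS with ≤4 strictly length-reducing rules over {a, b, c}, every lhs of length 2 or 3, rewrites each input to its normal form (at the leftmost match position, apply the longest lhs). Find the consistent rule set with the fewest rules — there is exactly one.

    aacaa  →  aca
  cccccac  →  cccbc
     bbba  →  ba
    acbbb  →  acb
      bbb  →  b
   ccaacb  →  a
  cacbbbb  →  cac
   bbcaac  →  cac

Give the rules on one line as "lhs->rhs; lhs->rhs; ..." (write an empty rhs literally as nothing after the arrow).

  | aacaa => acaa => aca
  | cccccac => cccbc
  | bbba => ba
  | acbbb => acb

aa->a; bac->ab; bb->; cca->b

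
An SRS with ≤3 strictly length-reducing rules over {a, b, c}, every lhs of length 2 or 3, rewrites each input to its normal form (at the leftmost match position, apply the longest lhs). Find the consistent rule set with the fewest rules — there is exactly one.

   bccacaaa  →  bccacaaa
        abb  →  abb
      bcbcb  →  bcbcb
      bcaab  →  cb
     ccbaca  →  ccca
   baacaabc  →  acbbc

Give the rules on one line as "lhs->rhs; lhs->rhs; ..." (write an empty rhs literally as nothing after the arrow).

  | bccacaaa
  | abb
  | bcbcb
  | bcaab => cbab => cb

aab->bb; ba->; bca->cb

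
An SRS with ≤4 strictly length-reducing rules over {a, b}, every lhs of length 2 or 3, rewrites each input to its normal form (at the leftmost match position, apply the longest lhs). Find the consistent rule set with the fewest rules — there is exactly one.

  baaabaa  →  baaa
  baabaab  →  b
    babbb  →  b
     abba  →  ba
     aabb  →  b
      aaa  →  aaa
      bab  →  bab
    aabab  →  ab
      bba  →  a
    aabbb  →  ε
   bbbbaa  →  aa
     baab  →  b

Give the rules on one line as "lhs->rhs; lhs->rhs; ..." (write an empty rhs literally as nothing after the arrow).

  | baaabaa => baaa
  | baabaab => baab => b
  | babbb => bbb => b
  | abba => ba

aab->; abb->b; bb->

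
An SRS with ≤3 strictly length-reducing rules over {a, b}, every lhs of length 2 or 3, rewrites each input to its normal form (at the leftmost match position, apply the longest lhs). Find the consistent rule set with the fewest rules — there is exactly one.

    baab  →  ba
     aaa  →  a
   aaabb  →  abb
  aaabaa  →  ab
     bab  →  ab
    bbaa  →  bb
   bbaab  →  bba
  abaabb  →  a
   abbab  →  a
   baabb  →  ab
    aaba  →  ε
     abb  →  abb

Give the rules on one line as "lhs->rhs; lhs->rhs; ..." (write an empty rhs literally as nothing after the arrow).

  | baab => ba
  | aaa => a
  | aaabb => abb
  | aaabaa => abaa => ab

aa->; aab->a; bab->ab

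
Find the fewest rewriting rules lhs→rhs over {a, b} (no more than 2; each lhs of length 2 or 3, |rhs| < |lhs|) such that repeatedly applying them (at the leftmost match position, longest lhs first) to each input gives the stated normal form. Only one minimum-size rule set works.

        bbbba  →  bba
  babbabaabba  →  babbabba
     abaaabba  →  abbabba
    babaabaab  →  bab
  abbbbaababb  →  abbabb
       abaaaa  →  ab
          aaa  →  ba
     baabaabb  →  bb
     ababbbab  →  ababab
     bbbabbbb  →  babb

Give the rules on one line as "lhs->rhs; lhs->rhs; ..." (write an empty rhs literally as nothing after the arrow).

  | bbbba => bba
  | babbabaabba => babbabbbba => babbabba
  | abaaabba => abbabba
  | babaabaab => babbbaab => babaab => babbb => bab

aa->b; bbb->b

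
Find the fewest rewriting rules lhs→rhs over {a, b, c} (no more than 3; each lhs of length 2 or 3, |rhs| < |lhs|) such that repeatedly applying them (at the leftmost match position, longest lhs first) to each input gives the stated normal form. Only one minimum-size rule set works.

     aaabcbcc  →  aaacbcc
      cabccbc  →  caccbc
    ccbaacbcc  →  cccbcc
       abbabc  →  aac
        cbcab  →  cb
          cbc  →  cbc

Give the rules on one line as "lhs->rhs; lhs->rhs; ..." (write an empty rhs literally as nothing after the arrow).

  | aaabcbcc => aaacbcc
  | cabccbc => caccbc
  | ccbaacbcc => cccbcc
  | abbabc => ababc => aabc => aac

ab->a; baa->; bca->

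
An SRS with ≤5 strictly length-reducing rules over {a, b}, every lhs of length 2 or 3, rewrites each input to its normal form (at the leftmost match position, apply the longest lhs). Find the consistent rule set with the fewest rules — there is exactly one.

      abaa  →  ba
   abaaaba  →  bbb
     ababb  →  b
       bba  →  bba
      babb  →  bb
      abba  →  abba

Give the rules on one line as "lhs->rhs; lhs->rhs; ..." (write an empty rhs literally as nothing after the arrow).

  | abaa => aaa => ba
  | abaaaba => aaaaba => baaba => bbaa => bbb
  | ababb => aabb => bab => b
  | bba

aa->b; aab->ba; aba->aa; bab->b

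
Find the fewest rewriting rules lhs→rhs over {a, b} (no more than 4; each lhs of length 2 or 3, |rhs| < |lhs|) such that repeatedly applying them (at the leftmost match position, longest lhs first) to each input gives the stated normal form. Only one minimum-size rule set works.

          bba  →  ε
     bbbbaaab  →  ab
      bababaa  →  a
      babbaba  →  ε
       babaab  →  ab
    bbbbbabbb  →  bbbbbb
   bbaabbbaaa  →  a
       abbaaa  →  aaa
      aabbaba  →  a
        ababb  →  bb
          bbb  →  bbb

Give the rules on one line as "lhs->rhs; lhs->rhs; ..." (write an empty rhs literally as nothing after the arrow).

aba->; ba->; bba->

  | bba => ε
  | bbbbaaab => bbaab => ab
  | bababaa => babaa => baa => a
  | babbaba => bbaba => ba => ε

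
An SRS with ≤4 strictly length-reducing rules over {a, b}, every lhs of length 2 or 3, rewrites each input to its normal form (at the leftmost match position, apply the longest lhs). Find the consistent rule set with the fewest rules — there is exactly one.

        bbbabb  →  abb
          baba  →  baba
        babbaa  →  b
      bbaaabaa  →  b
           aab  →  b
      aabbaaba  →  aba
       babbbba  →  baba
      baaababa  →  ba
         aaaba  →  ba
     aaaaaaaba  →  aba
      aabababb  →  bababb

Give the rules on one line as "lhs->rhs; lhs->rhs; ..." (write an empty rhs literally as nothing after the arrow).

aa->; aaa->; bba->; bbb->

  | bbbabb => abb
  | baba
  | babbaa => baa => b
  | bbaaabaa => aabaa => baa => b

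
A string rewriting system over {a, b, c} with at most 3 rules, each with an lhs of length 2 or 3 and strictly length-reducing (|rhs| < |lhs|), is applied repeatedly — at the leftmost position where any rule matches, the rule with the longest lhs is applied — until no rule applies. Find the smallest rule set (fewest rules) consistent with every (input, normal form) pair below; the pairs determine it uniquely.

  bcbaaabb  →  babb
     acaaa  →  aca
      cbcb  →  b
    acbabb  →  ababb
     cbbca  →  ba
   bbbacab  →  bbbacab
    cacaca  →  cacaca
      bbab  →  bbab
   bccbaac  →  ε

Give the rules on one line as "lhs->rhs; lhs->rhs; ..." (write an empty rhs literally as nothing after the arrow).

aa->; bc->; cb->b

  | bcbaaabb => baaabb => babb
  | acaaa => aca
  | cbcb => bcb => b
  | acbabb => ababb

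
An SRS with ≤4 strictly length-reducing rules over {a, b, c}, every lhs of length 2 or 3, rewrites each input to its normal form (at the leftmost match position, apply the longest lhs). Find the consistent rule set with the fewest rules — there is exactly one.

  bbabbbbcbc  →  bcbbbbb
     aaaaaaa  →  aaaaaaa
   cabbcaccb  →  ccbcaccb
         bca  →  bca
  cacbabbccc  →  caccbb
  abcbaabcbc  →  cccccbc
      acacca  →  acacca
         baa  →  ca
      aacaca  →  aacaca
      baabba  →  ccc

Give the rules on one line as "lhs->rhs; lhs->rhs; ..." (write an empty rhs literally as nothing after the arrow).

ab->c; ba->c; bbc->bb

  | bbabbbbcbc => bcbbbbcbc => bcbbbbbc => bcbbbbb
  | aaaaaaa
  | cabbcaccb => ccbcaccb
  | bca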